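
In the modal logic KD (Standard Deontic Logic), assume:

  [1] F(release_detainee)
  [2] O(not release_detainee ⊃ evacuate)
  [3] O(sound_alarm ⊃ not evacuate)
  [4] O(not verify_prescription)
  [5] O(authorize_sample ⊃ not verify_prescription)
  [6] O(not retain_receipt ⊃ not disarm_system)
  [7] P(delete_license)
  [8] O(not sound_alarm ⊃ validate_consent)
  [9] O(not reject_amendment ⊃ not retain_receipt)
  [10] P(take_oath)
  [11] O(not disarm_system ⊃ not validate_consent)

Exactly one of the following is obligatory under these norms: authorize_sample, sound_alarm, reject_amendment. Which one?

reject_amendment

Premise 1, F(release_detainee), is equivalent to O(not release_detainee).
From O(not release_detainee) and premise 2, O(not release_detainee ⊃ evacuate), we obtain O(evacuate).
Premise 3, O(sound_alarm ⊃ not evacuate), contraposes to O(evacuate ⊃ not sound_alarm); with O(evacuate) we get O(not sound_alarm).
With premise 8, O(not sound_alarm ⊃ validate_consent), the K-axiom yields O(validate_consent).
The contrapositive of premise 11 (O(not disarm_system ⊃ not validate_consent)) is O(validate_consent ⊃ disarm_system), and O(validate_consent) is already established, so O(disarm_system).
Premise 6 is O(not retain_receipt ⊃ not disarm_system); contrapositively O(disarm_system ⊃ retain_receipt). Since O(disarm_system) holds, K gives O(retain_receipt).
Premise 9 is O(not reject_amendment ⊃ not retain_receipt); contrapositively O(retain_receipt ⊃ reject_amendment). Since O(retain_receipt) holds, K gives O(reject_amendment).
So O(reject_amendment) holds — reject_amendment is obligatory. None of the other listed options is made obligatory by any chain of premises.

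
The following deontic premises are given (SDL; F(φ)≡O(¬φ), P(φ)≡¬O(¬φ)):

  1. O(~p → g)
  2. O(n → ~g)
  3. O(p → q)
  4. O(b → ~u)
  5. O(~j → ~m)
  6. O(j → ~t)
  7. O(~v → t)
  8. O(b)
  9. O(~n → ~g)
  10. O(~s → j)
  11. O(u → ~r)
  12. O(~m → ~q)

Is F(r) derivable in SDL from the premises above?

Premise 11 is O(u → ~r), but O(u) is not derivable from the premises, so it does not yield O(~r).
No other premise forces O(~r). An ideal world satisfying every premise can still have r true, so F(r) is not derivable.

No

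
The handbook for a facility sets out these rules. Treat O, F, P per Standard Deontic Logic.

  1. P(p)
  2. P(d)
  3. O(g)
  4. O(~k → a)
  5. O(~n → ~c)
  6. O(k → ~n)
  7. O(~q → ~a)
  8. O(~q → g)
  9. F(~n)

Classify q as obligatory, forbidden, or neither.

Obligatory

F(~n) at premise 9 means O(n).
The contrapositive of premise 6 (O(k → ~n)) is O(n → ~k), and O(n) is already established, so O(~k).
Applying K to premise 4 (O(~k → a)) and O(~k) yields O(a).
Premise 7 is O(~q → ~a); contrapositively O(a → q). Since O(a) holds, K gives O(q).
Premises 1, 2, 3, 5, 8 do not contribute to this derivation.
Hence q is obligatory.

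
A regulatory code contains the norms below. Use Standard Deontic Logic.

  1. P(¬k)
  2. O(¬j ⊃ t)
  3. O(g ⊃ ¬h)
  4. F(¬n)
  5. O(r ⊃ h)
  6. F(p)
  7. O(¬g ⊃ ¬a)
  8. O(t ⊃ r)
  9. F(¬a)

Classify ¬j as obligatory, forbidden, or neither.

Forbidden

Premise 9, F(¬a), is equivalent to O(a).
The contrapositive of premise 7 (O(¬g ⊃ ¬a)) is O(a ⊃ g), and O(a) is already established, so O(g).
With premise 3, O(g ⊃ ¬h), the K-axiom yields O(¬h).
Premise 5 is O(r ⊃ h); contrapositively O(¬h ⊃ ¬r). Since O(¬h) holds, K gives O(¬r).
The contrapositive of premise 8 (O(t ⊃ r)) is O(¬r ⊃ ¬t), and O(¬r) is already established, so O(¬t).
Premise 2, O(¬j ⊃ t), contraposes to O(¬t ⊃ j); with O(¬t) we get O(j).
Premises 1, 4, 6 do not contribute to this derivation.
Thus O(j), which is F(¬j): ¬j is forbidden.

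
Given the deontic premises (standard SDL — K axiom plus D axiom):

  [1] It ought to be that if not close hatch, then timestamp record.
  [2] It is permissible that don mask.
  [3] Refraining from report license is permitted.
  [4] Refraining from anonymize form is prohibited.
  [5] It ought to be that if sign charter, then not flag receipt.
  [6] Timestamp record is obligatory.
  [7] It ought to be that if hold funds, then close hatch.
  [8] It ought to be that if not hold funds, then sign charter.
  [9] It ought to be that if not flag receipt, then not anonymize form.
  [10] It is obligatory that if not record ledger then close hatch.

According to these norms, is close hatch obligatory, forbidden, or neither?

Premise 4 is F(¬anonymize_form), i.e. O(anonymize_form).
Premise 9, O(¬flag_receipt → ¬anonymize_form), contraposes to O(anonymize_form → flag_receipt); with O(anonymize_form) we get O(flag_receipt).
The contrapositive of premise 5 (O(sign_charter → ¬flag_receipt)) is O(flag_receipt → ¬sign_charter), and O(flag_receipt) is already established, so O(¬sign_charter).
Premise 8 is O(¬hold_funds → sign_charter); contrapositively O(¬sign_charter → hold_funds). Since O(¬sign_charter) holds, K gives O(hold_funds).
Premise 7 is O(hold_funds → close_hatch); since O(hold_funds), deontic closure gives O(close_hatch).
Premises 1, 2, 3, 6, 10 do not contribute to this derivation.
Hence close_hatch is obligatory.

Obligatory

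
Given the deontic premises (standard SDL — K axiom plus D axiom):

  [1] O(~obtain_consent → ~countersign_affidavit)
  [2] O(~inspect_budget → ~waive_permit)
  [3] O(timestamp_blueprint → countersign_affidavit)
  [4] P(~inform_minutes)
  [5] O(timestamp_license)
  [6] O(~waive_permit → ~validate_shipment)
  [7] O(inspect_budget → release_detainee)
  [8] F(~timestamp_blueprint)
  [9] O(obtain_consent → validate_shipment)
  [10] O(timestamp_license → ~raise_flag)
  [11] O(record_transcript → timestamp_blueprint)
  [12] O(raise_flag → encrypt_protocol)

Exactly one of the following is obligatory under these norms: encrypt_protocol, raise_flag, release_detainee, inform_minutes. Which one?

release_detainee

F(~timestamp_blueprint) at premise 8 means O(timestamp_blueprint).
Applying K to premise 3 (O(timestamp_blueprint → countersign_affidavit)) and O(timestamp_blueprint) yields O(countersign_affidavit).
Premise 1 is O(~obtain_consent → ~countersign_affidavit); contrapositively O(countersign_affidavit → obtain_consent). Since O(countersign_affidavit) holds, K gives O(obtain_consent).
Applying K to premise 9 (O(obtain_consent → validate_shipment)) and O(obtain_consent) yields O(validate_shipment).
Premise 6 is O(~waive_permit → ~validate_shipment); contrapositively O(validate_shipment → waive_permit). Since O(validate_shipment) holds, K gives O(waive_permit).
The contrapositive of premise 2 (O(~inspect_budget → ~waive_permit)) is O(waive_permit → inspect_budget), and O(waive_permit) is already established, so O(inspect_budget).
From O(inspect_budget) and premise 7, O(inspect_budget → release_detainee), we obtain O(release_detainee).
So O(release_detainee) holds — release_detainee is obligatory. None of the other listed options is made obligatory by any chain of premises.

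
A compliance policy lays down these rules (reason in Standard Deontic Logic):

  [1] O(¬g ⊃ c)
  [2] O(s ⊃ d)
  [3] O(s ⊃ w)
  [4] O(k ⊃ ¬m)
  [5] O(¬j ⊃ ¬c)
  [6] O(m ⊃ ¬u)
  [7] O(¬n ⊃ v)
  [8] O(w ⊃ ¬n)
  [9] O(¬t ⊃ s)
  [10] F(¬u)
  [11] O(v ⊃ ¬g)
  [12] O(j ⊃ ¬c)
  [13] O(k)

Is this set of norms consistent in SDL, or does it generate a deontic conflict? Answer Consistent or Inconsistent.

Consistent

Premise 6 is O(m ⊃ ¬u), but O(m) is not derivable from the premises, so it does not yield O(¬u).
So O(¬u) is not derivable, and the apparent clash with O(u) does not arise.
A world satisfying every obligation exists (e.g. c=false, d=false, g=true, j=false, k=true, m=false, n=true, s=false, t=true, u=true, v=false, w=false); no atom is both obligatory and forbidden, so the set is consistent.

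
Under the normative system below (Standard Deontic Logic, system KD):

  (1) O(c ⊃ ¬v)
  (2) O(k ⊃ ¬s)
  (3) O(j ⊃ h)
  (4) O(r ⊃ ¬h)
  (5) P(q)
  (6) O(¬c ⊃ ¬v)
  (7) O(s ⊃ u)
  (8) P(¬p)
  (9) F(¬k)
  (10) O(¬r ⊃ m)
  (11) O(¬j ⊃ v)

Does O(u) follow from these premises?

Premise 7 is O(s ⊃ u), but O(s) is not derivable from the premises, so it does not yield O(u).
No other premise forces O(u). An ideal world satisfying every premise can still have u false, so O(u) is not derivable.

No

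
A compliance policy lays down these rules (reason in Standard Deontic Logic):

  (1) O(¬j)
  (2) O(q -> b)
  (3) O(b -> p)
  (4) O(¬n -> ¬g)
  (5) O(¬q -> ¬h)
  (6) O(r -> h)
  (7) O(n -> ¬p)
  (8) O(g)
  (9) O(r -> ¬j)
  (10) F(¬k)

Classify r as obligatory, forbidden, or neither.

From premise 8 we have O(g).
The contrapositive of premise 4 (O(¬n -> ¬g)) is O(g -> n), and O(g) is already established, so O(n).
From O(n) and premise 7, O(n -> ¬p), we obtain O(¬p).
Premise 3, O(b -> p), contraposes to O(¬p -> ¬b); with O(¬p) we get O(¬b).
Premise 2, O(q -> b), contraposes to O(¬b -> ¬q); with O(¬b) we get O(¬q).
From O(¬q) and premise 5, O(¬q -> ¬h), we obtain O(¬h).
Premise 6 is O(r -> h); contrapositively O(¬h -> ¬r). Since O(¬h) holds, K gives O(¬r).
Premises 1, 9, 10 do not contribute to this derivation.
Thus O(¬r), which is F(r): r is forbidden.

Forbidden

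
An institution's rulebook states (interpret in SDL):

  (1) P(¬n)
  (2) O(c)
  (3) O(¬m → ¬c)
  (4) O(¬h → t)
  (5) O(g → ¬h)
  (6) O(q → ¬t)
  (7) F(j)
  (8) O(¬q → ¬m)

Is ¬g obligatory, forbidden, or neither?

Premise 2 states O(c) outright.
The contrapositive of premise 3 (O(¬m → ¬c)) is O(c → m), and O(c) is already established, so O(m).
Premise 8 is O(¬q → ¬m); contrapositively O(m → q). Since O(m) holds, K gives O(q).
With premise 6, O(q → ¬t), the K-axiom yields O(¬t).
The contrapositive of premise 4 (O(¬h → t)) is O(¬t → h), and O(¬t) is already established, so O(h).
Premise 5 is O(g → ¬h); contrapositively O(h → ¬g). Since O(h) holds, K gives O(¬g).
Premises 1, 7 do not contribute to this derivation.
Hence ¬g is obligatory.

Obligatory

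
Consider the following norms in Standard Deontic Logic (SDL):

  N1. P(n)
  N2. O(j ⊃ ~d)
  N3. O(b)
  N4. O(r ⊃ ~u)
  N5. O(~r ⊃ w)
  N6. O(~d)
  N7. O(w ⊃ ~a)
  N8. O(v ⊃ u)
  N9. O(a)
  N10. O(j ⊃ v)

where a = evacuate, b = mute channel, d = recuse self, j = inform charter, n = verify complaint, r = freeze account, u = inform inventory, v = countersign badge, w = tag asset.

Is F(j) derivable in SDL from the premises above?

Yes

From premise 9 we have O(a).
Premise 7 is O(w ⊃ ~a); contrapositively O(a ⊃ ~w). Since O(a) holds, K gives O(~w).
The contrapositive of premise 5 (O(~r ⊃ w)) is O(~w ⊃ r), and O(~w) is already established, so O(r).
From O(r) and premise 4, O(r ⊃ ~u), we obtain O(~u).
The contrapositive of premise 8 (O(v ⊃ u)) is O(~u ⊃ ~v), and O(~u) is already established, so O(~v).
The contrapositive of premise 10 (O(j ⊃ v)) is O(~v ⊃ ~j), and O(~v) is already established, so O(~j).
Premises 1, 2, 3, 6 do not contribute to this derivation.
So O(~j) holds, i.e. F(j). The claim follows.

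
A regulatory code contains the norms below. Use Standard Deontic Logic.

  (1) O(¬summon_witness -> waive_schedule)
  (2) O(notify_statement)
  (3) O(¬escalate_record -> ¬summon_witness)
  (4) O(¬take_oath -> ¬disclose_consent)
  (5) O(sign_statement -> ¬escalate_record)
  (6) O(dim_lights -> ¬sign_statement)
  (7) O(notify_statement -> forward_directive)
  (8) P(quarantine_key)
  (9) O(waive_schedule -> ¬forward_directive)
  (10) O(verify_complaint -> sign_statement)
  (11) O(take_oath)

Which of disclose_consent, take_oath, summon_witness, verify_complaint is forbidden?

From premise 2 we have O(notify_statement).
Premise 7 is O(notify_statement -> forward_directive); since O(notify_statement), deontic closure gives O(forward_directive).
Premise 9, O(waive_schedule -> ¬forward_directive), contraposes to O(forward_directive -> ¬waive_schedule); with O(forward_directive) we get O(¬waive_schedule).
The contrapositive of premise 1 (O(¬summon_witness -> waive_schedule)) is O(¬waive_schedule -> summon_witness), and O(¬waive_schedule) is already established, so O(summon_witness).
Premise 3, O(¬escalate_record -> ¬summon_witness), contraposes to O(summon_witness -> escalate_record); with O(summon_witness) we get O(escalate_record).
Premise 5, O(sign_statement -> ¬escalate_record), contraposes to O(escalate_record -> ¬sign_statement); with O(escalate_record) we get O(¬sign_statement).
The contrapositive of premise 10 (O(verify_complaint -> sign_statement)) is O(¬sign_statement -> ¬verify_complaint), and O(¬sign_statement) is already established, so O(¬verify_complaint).
So O(¬verify_complaint) holds, i.e. verify_complaint is forbidden. None of the other listed options is forbidden under the premises.

verify_complaint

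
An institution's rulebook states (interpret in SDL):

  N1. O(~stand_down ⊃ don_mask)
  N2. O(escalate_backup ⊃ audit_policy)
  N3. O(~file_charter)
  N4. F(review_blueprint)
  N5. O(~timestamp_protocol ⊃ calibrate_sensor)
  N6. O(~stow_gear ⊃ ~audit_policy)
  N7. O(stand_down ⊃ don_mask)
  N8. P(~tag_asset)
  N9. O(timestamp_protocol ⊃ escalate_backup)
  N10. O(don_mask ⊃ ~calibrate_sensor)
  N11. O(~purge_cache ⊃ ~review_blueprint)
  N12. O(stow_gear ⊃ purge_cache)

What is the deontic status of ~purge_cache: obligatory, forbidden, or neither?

By case analysis on stand_down: premise 7 gives O(stand_down ⊃ don_mask) and premise 1 gives O(~stand_down ⊃ don_mask), so O(don_mask) either way.
From O(don_mask) and premise 10, O(don_mask ⊃ ~calibrate_sensor), we obtain O(~calibrate_sensor).
Premise 5 is O(~timestamp_protocol ⊃ calibrate_sensor); contrapositively O(~calibrate_sensor ⊃ timestamp_protocol). Since O(~calibrate_sensor) holds, K gives O(timestamp_protocol).
From O(timestamp_protocol) and premise 9, O(timestamp_protocol ⊃ escalate_backup), we obtain O(escalate_backup).
Premise 2 is O(escalate_backup ⊃ audit_policy); since O(escalate_backup), deontic closure gives O(audit_policy).
Premise 6 is O(~stow_gear ⊃ ~audit_policy); contrapositively O(audit_policy ⊃ stow_gear). Since O(audit_policy) holds, K gives O(stow_gear).
Premise 12 is O(stow_gear ⊃ purge_cache); since O(stow_gear), deontic closure gives O(purge_cache).
Premises 3, 4, 8, 11 do not contribute to this derivation.
Thus O(purge_cache), which is F(~purge_cache): ~purge_cache is forbidden.

Forbidden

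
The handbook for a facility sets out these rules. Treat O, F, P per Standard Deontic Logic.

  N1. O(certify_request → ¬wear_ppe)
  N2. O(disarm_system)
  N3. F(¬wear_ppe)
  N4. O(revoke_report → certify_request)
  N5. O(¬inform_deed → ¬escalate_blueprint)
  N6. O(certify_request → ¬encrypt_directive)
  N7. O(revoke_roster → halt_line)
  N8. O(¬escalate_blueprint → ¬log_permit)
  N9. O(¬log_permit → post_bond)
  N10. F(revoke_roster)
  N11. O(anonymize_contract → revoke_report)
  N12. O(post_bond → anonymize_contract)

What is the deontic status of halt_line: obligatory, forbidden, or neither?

Neither

Premise 7 is O(revoke_roster → halt_line), but O(revoke_roster) is not derivable from the premises, so it does not yield O(halt_line).
No premise or chain of K-axiom applications forces O(halt_line), and none forces O(¬halt_line). So halt_line is neither obligatory nor forbidden under these norms.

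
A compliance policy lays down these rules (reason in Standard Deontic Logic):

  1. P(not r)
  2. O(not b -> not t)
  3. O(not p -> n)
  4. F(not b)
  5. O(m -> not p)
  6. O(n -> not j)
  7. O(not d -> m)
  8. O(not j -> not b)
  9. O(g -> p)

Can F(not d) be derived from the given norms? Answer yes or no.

Yes

Premise 4 is F(not b), i.e. O(b).
The contrapositive of premise 8 (O(not j -> not b)) is O(b -> j), and O(b) is already established, so O(j).
Premise 6, O(n -> not j), contraposes to O(j -> not n); with O(j) we get O(not n).
Premise 3 is O(not p -> n); contrapositively O(not n -> p). Since O(not n) holds, K gives O(p).
Premise 5, O(m -> not p), contraposes to O(p -> not m); with O(p) we get O(not m).
Premise 7, O(not d -> m), contraposes to O(not m -> d); with O(not m) we get O(d).
Premises 1, 2, 9 do not contribute to this derivation.
So O(d) holds, i.e. F(not d). The claim follows.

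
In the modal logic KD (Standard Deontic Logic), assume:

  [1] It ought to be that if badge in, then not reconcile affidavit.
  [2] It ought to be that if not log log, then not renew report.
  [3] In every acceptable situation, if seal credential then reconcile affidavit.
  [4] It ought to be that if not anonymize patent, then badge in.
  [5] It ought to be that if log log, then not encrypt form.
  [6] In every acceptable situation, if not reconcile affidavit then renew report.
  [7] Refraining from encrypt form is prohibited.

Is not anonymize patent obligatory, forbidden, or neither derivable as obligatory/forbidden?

F(¬encrypt_form) at premise 7 means O(encrypt_form).
Premise 5, O(log_log → ¬encrypt_form), contraposes to O(encrypt_form → ¬log_log); with O(encrypt_form) we get O(¬log_log).
Applying K to premise 2 (O(¬log_log → ¬renew_report)) and O(¬log_log) yields O(¬renew_report).
Premise 6, O(¬reconcile_affidavit → renew_report), contraposes to O(¬renew_report → reconcile_affidavit); with O(¬renew_report) we get O(reconcile_affidavit).
Premise 1, O(badge_in → ¬reconcile_affidavit), contraposes to O(reconcile_affidavit → ¬badge_in); with O(reconcile_affidavit) we get O(¬badge_in).
Premise 4, O(¬anonymize_patent → badge_in), contraposes to O(¬badge_in → anonymize_patent); with O(¬badge_in) we get O(anonymize_patent).
Premise 3 does not contribute to this derivation.
Thus O(anonymize_patent), which is F(¬anonymize_patent): ¬anonymize_patent is forbidden.

Forbidden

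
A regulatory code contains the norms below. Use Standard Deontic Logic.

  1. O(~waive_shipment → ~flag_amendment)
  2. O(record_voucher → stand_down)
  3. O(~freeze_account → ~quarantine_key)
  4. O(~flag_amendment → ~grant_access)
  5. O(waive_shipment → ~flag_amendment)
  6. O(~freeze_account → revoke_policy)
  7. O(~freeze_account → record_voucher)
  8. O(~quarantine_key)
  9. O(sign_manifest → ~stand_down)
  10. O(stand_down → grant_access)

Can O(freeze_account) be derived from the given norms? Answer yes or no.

Yes

Premises 5 and 1 are O(waive_shipment → ~flag_amendment) and O(~waive_shipment → ~flag_amendment); every ideal world satisfies waive_shipment or ~waive_shipment, so in either case ~flag_amendment holds — hence O(~flag_amendment).
With premise 4, O(~flag_amendment → ~grant_access), the K-axiom yields O(~grant_access).
The contrapositive of premise 10 (O(stand_down → grant_access)) is O(~grant_access → ~stand_down), and O(~grant_access) is already established, so O(~stand_down).
Premise 2 is O(record_voucher → stand_down); contrapositively O(~stand_down → ~record_voucher). Since O(~stand_down) holds, K gives O(~record_voucher).
The contrapositive of premise 7 (O(~freeze_account → record_voucher)) is O(~record_voucher → freeze_account), and O(~record_voucher) is already established, so O(freeze_account).
Premises 3, 6, 8, 9 do not contribute to this derivation.
So O(freeze_account) follows.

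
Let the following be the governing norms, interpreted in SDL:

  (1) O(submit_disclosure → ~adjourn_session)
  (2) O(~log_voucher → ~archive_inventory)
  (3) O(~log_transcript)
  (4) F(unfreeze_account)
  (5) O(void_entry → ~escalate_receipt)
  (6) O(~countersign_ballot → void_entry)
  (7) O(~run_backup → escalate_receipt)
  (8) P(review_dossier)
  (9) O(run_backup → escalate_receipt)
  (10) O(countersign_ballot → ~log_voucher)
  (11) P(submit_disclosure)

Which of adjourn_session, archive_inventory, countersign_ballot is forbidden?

archive_inventory

Premises 7 and 9 are O(~run_backup → escalate_receipt) and O(run_backup → escalate_receipt); every ideal world satisfies ~run_backup or run_backup, so in either case escalate_receipt holds — hence O(escalate_receipt).
Premise 5, O(void_entry → ~escalate_receipt), contraposes to O(escalate_receipt → ~void_entry); with O(escalate_receipt) we get O(~void_entry).
The contrapositive of premise 6 (O(~countersign_ballot → void_entry)) is O(~void_entry → countersign_ballot), and O(~void_entry) is already established, so O(countersign_ballot).
Applying K to premise 10 (O(countersign_ballot → ~log_voucher)) and O(countersign_ballot) yields O(~log_voucher).
Premise 2 is O(~log_voucher → ~archive_inventory); since O(~log_voucher), deontic closure gives O(~archive_inventory).
So O(~archive_inventory) holds, i.e. archive_inventory is forbidden. None of the other listed options is forbidden under the premises.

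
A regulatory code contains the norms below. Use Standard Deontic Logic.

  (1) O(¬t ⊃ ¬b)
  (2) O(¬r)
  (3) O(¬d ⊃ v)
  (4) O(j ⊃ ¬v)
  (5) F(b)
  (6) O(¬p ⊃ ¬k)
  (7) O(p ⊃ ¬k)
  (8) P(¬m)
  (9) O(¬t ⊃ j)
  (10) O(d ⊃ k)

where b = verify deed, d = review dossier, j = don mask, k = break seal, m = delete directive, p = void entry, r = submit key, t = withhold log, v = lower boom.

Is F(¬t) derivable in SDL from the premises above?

Yes

Premises 6 and 7 are O(¬p ⊃ ¬k) and O(p ⊃ ¬k); every ideal world satisfies ¬p or p, so in either case ¬k holds — hence O(¬k).
Premise 10, O(d ⊃ k), contraposes to O(¬k ⊃ ¬d); with O(¬k) we get O(¬d).
Applying K to premise 3 (O(¬d ⊃ v)) and O(¬d) yields O(v).
Premise 4 is O(j ⊃ ¬v); contrapositively O(v ⊃ ¬j). Since O(v) holds, K gives O(¬j).
The contrapositive of premise 9 (O(¬t ⊃ j)) is O(¬j ⊃ t), and O(¬j) is already established, so O(t).
Premises 1, 2, 5, 8 do not contribute to this derivation.
So O(t) holds, i.e. F(¬t). The claim follows.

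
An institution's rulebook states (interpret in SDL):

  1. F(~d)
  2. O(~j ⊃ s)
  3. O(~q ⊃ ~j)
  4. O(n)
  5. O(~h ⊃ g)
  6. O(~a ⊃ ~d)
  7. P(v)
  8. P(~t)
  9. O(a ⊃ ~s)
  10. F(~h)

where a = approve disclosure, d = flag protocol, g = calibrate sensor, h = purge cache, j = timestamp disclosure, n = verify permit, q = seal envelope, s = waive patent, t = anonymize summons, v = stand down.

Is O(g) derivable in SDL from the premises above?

No

Premise 5 is O(~h ⊃ g), but O(~h) is not derivable from the premises, so it does not yield O(g).
No other premise forces O(g). An ideal world satisfying every premise can still have g false, so O(g) is not derivable.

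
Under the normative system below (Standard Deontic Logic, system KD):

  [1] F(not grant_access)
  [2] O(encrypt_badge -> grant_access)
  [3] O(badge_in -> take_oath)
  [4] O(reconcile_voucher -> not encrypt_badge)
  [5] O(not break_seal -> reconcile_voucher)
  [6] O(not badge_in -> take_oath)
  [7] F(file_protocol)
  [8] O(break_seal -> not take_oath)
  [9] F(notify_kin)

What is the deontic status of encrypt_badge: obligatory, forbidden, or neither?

Forbidden

Premises 6 and 3 are O(not badge_in -> take_oath) and O(badge_in -> take_oath); every ideal world satisfies not badge_in or badge_in, so in either case take_oath holds — hence O(take_oath).
The contrapositive of premise 8 (O(break_seal -> not take_oath)) is O(take_oath -> not break_seal), and O(take_oath) is already established, so O(not break_seal).
With premise 5, O(not break_seal -> reconcile_voucher), the K-axiom yields O(reconcile_voucher).
From O(reconcile_voucher) and premise 4, O(reconcile_voucher -> not encrypt_badge), we obtain O(not encrypt_badge).
Premises 1, 2, 7, 9 do not contribute to this derivation.
Thus O(not encrypt_badge), which is F(encrypt_badge): encrypt_badge is forbidden.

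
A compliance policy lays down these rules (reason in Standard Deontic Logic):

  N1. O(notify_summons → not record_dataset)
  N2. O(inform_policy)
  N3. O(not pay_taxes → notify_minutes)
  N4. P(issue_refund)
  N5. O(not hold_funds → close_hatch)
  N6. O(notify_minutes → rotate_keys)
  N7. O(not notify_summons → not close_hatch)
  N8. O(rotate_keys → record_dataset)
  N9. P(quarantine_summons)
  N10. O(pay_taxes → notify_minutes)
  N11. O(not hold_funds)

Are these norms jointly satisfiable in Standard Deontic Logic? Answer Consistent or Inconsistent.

By case analysis on not pay_taxes: premise 3 gives O(not pay_taxes → notify_minutes) and premise 10 gives O(pay_taxes → notify_minutes), so O(notify_minutes) either way.
Premise 6 is O(notify_minutes → rotate_keys); since O(notify_minutes), deontic closure gives O(rotate_keys).
With premise 8, O(rotate_keys → record_dataset), the K-axiom yields O(record_dataset).
Premise 1, O(notify_summons → not record_dataset), contraposes to O(record_dataset → not notify_summons); with O(record_dataset) we get O(not notify_summons).
With premise 7, O(not notify_summons → not close_hatch), the K-axiom yields O(not close_hatch).
The contrapositive of premise 5 (O(not hold_funds → close_hatch)) is O(not close_hatch → hold_funds), and O(not close_hatch) is already established, so O(hold_funds).
But premise 11 directly asserts O(not hold_funds).
We now have both O(hold_funds) and O(not hold_funds) — hold_funds is simultaneously obligatory and forbidden, violating the D-axiom.

Inconsistent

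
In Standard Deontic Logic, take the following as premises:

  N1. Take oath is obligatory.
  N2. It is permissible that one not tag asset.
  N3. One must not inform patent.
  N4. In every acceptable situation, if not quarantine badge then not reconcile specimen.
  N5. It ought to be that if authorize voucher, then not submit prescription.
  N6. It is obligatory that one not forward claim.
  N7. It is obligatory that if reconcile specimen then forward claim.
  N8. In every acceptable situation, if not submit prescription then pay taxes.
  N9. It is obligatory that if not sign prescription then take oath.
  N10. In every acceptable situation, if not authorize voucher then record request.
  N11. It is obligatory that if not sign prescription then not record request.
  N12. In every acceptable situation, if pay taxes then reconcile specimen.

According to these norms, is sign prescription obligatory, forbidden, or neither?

Obligatory

Premise 6 states O(¬forward_claim) outright.
The contrapositive of premise 7 (O(reconcile_specimen → forward_claim)) is O(¬forward_claim → ¬reconcile_specimen), and O(¬forward_claim) is already established, so O(¬reconcile_specimen).
Premise 12 is O(pay_taxes → reconcile_specimen); contrapositively O(¬reconcile_specimen → ¬pay_taxes). Since O(¬reconcile_specimen) holds, K gives O(¬pay_taxes).
The contrapositive of premise 8 (O(¬submit_prescription → pay_taxes)) is O(¬pay_taxes → submit_prescription), and O(¬pay_taxes) is already established, so O(submit_prescription).
The contrapositive of premise 5 (O(authorize_voucher → ¬submit_prescription)) is O(submit_prescription → ¬authorize_voucher), and O(submit_prescription) is already established, so O(¬authorize_voucher).
From O(¬authorize_voucher) and premise 10, O(¬authorize_voucher → record_request), we obtain O(record_request).
The contrapositive of premise 11 (O(¬sign_prescription → ¬record_request)) is O(record_request → sign_prescription), and O(record_request) is already established, so O(sign_prescription).
Premises 1, 2, 3, 4, 9 do not contribute to this derivation.
Hence sign_prescription is obligatory.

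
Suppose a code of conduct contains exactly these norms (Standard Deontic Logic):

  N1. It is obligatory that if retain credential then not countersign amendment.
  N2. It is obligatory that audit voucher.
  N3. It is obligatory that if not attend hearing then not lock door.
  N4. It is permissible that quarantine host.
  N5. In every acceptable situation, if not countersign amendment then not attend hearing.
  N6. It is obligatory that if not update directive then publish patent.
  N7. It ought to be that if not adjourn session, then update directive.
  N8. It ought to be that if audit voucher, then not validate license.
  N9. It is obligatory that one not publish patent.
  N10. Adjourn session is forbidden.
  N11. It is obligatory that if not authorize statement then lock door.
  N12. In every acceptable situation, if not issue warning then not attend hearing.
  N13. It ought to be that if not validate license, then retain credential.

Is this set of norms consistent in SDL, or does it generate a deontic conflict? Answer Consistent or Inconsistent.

Premise 6 is O(¬update_directive → publish_patent), but O(¬update_directive) is not derivable from the premises, so it does not yield O(publish_patent).
So O(publish_patent) is not derivable, and the apparent clash with O(¬publish_patent) does not arise.
A world satisfying every obligation exists (e.g. adjourn_session=false, attend_hearing=false, audit_voucher=true, authorize_statement=true, countersign_amendment=false, issue_warning=false, lock_door=false, publish_patent=false, quarantine_host=false, retain_credential=true, update_directive=true, validate_license=false); no atom is both obligatory and forbidden, so the set is consistent.

Consistent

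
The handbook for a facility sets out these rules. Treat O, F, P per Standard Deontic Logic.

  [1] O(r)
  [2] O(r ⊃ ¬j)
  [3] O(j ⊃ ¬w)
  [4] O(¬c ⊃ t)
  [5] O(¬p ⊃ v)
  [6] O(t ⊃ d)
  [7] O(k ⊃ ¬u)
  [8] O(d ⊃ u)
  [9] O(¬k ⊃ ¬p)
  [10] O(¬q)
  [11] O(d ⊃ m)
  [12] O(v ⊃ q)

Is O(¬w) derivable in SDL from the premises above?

No

Premise 3 is O(j ⊃ ¬w), but O(j) is not derivable from the premises, so it does not yield O(¬w).
No other premise forces O(¬w). An ideal world satisfying every premise can still have ¬w false, so O(¬w) is not derivable.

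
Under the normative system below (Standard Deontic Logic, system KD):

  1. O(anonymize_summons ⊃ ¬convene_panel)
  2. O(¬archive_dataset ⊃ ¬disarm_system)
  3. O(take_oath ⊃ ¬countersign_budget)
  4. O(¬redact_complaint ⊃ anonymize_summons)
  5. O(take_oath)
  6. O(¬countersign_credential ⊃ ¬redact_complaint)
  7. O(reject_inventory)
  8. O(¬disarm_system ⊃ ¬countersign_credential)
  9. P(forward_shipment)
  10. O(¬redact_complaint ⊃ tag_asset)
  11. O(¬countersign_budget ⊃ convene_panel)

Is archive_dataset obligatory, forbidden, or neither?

Obligatory

Premise 5 gives O(take_oath).
From O(take_oath) and premise 3, O(take_oath ⊃ ¬countersign_budget), we obtain O(¬countersign_budget).
From O(¬countersign_budget) and premise 11, O(¬countersign_budget ⊃ convene_panel), we obtain O(convene_panel).
The contrapositive of premise 1 (O(anonymize_summons ⊃ ¬convene_panel)) is O(convene_panel ⊃ ¬anonymize_summons), and O(convene_panel) is already established, so O(¬anonymize_summons).
Premise 4, O(¬redact_complaint ⊃ anonymize_summons), contraposes to O(¬anonymize_summons ⊃ redact_complaint); with O(¬anonymize_summons) we get O(redact_complaint).
The contrapositive of premise 6 (O(¬countersign_credential ⊃ ¬redact_complaint)) is O(redact_complaint ⊃ countersign_credential), and O(redact_complaint) is already established, so O(countersign_credential).
The contrapositive of premise 8 (O(¬disarm_system ⊃ ¬countersign_credential)) is O(countersign_credential ⊃ disarm_system), and O(countersign_credential) is already established, so O(disarm_system).
Premise 2, O(¬archive_dataset ⊃ ¬disarm_system), contraposes to O(disarm_system ⊃ archive_dataset); with O(disarm_system) we get O(archive_dataset).
Premises 7, 9, 10 do not contribute to this derivation.
Hence archive_dataset is obligatory.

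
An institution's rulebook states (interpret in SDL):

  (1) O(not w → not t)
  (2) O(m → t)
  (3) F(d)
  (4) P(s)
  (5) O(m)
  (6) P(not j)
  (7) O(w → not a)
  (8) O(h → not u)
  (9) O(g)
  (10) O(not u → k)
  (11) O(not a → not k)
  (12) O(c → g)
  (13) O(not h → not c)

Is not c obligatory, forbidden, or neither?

Premise 5 states O(m) outright.
Premise 2 is O(m → t); since O(m), deontic closure gives O(t).
Premise 1, O(not w → not t), contraposes to O(t → w); with O(t) we get O(w).
Premise 7 is O(w → not a); since O(w), deontic closure gives O(not a).
With premise 11, O(not a → not k), the K-axiom yields O(not k).
The contrapositive of premise 10 (O(not u → k)) is O(not k → u), and O(not k) is already established, so O(u).
The contrapositive of premise 8 (O(h → not u)) is O(u → not h), and O(u) is already established, so O(not h).
Applying K to premise 13 (O(not h → not c)) and O(not h) yields O(not c).
Premises 3, 4, 6, 9, 12 do not contribute to this derivation.
Hence not c is obligatory.

Obligatory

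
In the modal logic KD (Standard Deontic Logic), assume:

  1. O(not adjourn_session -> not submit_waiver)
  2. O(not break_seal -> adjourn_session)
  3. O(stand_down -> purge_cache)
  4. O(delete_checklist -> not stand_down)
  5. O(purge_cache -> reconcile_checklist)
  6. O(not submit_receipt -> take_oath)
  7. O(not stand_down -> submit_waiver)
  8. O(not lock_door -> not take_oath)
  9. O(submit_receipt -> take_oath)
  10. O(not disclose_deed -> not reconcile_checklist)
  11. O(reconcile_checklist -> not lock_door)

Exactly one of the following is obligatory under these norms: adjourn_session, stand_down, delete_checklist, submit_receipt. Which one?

adjourn_session

Premises 9 and 6 cover both cases: O(submit_receipt -> take_oath) and O(not submit_receipt -> take_oath). Since submit_receipt ∨ not submit_receipt is a tautology, O(take_oath) follows.
Premise 8 is O(not lock_door -> not take_oath); contrapositively O(take_oath -> lock_door). Since O(take_oath) holds, K gives O(lock_door).
Premise 11, O(reconcile_checklist -> not lock_door), contraposes to O(lock_door -> not reconcile_checklist); with O(lock_door) we get O(not reconcile_checklist).
Premise 5, O(purge_cache -> reconcile_checklist), contraposes to O(not reconcile_checklist -> not purge_cache); with O(not reconcile_checklist) we get O(not purge_cache).
Premise 3 is O(stand_down -> purge_cache); contrapositively O(not purge_cache -> not stand_down). Since O(not purge_cache) holds, K gives O(not stand_down).
Premise 7 is O(not stand_down -> submit_waiver); since O(not stand_down), deontic closure gives O(submit_waiver).
Premise 1, O(not adjourn_session -> not submit_waiver), contraposes to O(submit_waiver -> adjourn_session); with O(submit_waiver) we get O(adjourn_session).
So O(adjourn_session) holds — adjourn_session is obligatory. None of the other listed options is made obligatory by any chain of premises.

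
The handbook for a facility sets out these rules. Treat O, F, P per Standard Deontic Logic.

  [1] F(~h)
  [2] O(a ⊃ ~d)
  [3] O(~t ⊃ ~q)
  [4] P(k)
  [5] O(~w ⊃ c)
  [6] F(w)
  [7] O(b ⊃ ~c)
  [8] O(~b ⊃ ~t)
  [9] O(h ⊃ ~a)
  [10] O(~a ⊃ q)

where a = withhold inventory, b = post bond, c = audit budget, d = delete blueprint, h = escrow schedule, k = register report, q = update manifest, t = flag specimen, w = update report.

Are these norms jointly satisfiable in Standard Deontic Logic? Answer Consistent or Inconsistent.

Inconsistent

F(~h) at premise 1 means O(h).
Premise 9 is O(h ⊃ ~a); since O(h), deontic closure gives O(~a).
Applying K to premise 10 (O(~a ⊃ q)) and O(~a) yields O(q).
The contrapositive of premise 3 (O(~t ⊃ ~q)) is O(q ⊃ t), and O(q) is already established, so O(t).
The contrapositive of premise 8 (O(~b ⊃ ~t)) is O(t ⊃ b), and O(t) is already established, so O(b).
Applying K to premise 7 (O(b ⊃ ~c)) and O(b) yields O(~c).
Premise 5, O(~w ⊃ c), contraposes to O(~c ⊃ w); with O(~c) we get O(w).
But premise 6, F(w), means O(~w).
We now have both O(w) and O(~w) — w is simultaneously obligatory and forbidden, violating the D-axiom.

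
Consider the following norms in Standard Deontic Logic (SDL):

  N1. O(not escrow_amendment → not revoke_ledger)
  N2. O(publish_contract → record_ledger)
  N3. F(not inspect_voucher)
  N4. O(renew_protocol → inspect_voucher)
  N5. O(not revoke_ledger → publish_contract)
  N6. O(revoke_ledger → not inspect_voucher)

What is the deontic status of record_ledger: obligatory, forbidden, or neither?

F(not inspect_voucher) at premise 3 means O(inspect_voucher).
Premise 6, O(revoke_ledger → not inspect_voucher), contraposes to O(inspect_voucher → not revoke_ledger); with O(inspect_voucher) we get O(not revoke_ledger).
Premise 5 is O(not revoke_ledger → publish_contract); since O(not revoke_ledger), deontic closure gives O(publish_contract).
From O(publish_contract) and premise 2, O(publish_contract → record_ledger), we obtain O(record_ledger).
Premises 1, 4 do not contribute to this derivation.
Hence record_ledger is obligatory.

Obligatory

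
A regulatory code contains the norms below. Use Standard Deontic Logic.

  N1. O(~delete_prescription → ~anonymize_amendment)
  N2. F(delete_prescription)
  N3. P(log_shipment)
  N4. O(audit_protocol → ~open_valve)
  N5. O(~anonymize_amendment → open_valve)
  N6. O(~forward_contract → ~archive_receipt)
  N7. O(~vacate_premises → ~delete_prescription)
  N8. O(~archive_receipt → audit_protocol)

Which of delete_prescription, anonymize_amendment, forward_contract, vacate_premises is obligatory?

F(delete_prescription) at premise 2 means O(~delete_prescription).
From O(~delete_prescription) and premise 1, O(~delete_prescription → ~anonymize_amendment), we obtain O(~anonymize_amendment).
Premise 5 is O(~anonymize_amendment → open_valve); since O(~anonymize_amendment), deontic closure gives O(open_valve).
Premise 4 is O(audit_protocol → ~open_valve); contrapositively O(open_valve → ~audit_protocol). Since O(open_valve) holds, K gives O(~audit_protocol).
Premise 8, O(~archive_receipt → audit_protocol), contraposes to O(~audit_protocol → archive_receipt); with O(~audit_protocol) we get O(archive_receipt).
Premise 6, O(~forward_contract → ~archive_receipt), contraposes to O(archive_receipt → forward_contract); with O(archive_receipt) we get O(forward_contract).
So O(forward_contract) holds — forward_contract is obligatory. None of the other listed options is made obligatory by any chain of premises.

forward_contract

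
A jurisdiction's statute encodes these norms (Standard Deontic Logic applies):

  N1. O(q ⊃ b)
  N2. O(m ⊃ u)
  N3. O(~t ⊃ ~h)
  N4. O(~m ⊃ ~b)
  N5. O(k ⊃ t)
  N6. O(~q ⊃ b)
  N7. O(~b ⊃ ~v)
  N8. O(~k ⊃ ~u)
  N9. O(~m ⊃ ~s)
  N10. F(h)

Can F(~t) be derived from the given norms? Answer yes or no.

By case analysis on q: premise 1 gives O(q ⊃ b) and premise 6 gives O(~q ⊃ b), so O(b) either way.
Premise 4 is O(~m ⊃ ~b); contrapositively O(b ⊃ m). Since O(b) holds, K gives O(m).
With premise 2, O(m ⊃ u), the K-axiom yields O(u).
Premise 8 is O(~k ⊃ ~u); contrapositively O(u ⊃ k). Since O(u) holds, K gives O(k).
From O(k) and premise 5, O(k ⊃ t), we obtain O(t).
Premises 3, 7, 9, 10 do not contribute to this derivation.
So O(t) holds, i.e. F(~t). The claim follows.

Yes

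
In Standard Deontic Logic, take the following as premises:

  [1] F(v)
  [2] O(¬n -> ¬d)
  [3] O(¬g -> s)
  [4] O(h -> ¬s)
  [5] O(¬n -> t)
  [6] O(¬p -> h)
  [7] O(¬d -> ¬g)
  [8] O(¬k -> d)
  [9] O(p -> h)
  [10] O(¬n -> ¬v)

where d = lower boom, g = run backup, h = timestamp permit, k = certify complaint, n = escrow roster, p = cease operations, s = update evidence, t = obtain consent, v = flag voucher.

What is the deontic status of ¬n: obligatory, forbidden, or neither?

Premises 9 and 6 cover both cases: O(p -> h) and O(¬p -> h). Since p ∨ ¬p is a tautology, O(h) follows.
With premise 4, O(h -> ¬s), the K-axiom yields O(¬s).
The contrapositive of premise 3 (O(¬g -> s)) is O(¬s -> g), and O(¬s) is already established, so O(g).
Premise 7 is O(¬d -> ¬g); contrapositively O(g -> d). Since O(g) holds, K gives O(d).
Premise 2 is O(¬n -> ¬d); contrapositively O(d -> n). Since O(d) holds, K gives O(n).
Premises 1, 5, 8, 10 do not contribute to this derivation.
Thus O(n), which is F(¬n): ¬n is forbidden.

Forbidden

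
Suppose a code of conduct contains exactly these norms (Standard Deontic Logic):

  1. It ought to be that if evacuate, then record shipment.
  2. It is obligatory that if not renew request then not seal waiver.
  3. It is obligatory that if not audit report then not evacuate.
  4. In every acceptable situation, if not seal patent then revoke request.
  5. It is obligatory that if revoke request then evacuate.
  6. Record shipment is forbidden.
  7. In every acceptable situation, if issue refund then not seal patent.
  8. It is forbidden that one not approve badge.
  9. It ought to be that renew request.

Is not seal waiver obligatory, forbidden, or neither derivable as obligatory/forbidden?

Neither

Premise 2 is O(¬renew_request → ¬seal_waiver), but O(¬renew_request) is not derivable from the premises, so it does not yield O(¬seal_waiver).
No premise or chain of K-axiom applications forces O(¬seal_waiver), and none forces O(seal_waiver). So ¬seal_waiver is neither obligatory nor forbidden under these norms.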